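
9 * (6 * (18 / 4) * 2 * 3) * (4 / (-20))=-1458 / 5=-291.60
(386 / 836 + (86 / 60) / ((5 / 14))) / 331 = 0.01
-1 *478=-478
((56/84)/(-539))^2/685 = 4/1791061965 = 0.00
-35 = -35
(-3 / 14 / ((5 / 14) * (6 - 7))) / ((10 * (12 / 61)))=61 / 200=0.30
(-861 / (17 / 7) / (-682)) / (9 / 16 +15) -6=-2870834 / 481151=-5.97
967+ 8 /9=8711 /9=967.89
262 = 262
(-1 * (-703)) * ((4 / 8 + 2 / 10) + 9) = 68191 / 10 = 6819.10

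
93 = 93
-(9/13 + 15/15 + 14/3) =-6.36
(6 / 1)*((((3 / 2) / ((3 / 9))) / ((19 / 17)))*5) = 2295 / 19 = 120.79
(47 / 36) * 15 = 235 / 12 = 19.58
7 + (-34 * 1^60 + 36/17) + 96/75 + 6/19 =-188039/8075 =-23.29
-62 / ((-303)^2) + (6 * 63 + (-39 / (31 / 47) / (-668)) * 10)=360163953445 / 950590386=378.88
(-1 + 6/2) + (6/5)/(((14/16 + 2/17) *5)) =2522/1125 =2.24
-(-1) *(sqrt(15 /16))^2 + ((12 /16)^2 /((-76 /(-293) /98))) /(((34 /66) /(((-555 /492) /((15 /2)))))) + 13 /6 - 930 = -2514546325 /2542656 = -988.94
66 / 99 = 2 / 3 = 0.67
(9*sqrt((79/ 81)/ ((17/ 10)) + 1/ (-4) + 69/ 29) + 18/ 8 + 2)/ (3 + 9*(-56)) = -sqrt(212857187)/ 493986 -17/ 2004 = -0.04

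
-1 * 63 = -63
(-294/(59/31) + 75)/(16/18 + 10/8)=-168804/4543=-37.16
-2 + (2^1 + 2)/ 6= -1.33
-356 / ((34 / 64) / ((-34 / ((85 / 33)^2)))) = 24811776 / 7225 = 3434.16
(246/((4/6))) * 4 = 1476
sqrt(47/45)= sqrt(235)/15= 1.02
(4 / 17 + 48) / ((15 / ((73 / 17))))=11972 / 867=13.81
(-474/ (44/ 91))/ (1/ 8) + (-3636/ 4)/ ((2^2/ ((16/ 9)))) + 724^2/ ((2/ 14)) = 40270840/ 11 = 3660985.45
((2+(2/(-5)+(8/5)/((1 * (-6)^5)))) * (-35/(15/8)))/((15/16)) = -31.85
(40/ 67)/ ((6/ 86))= 1720/ 201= 8.56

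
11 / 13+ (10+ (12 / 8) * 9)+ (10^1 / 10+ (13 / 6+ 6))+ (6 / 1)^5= 304571 / 39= 7809.51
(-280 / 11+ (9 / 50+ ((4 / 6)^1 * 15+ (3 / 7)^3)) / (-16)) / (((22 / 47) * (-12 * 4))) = 1.16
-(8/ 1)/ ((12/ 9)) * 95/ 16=-285/ 8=-35.62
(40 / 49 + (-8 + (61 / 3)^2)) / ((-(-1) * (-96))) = -4.23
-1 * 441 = -441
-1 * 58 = -58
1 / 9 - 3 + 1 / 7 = -173 / 63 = -2.75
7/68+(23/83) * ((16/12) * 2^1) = 14255/16932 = 0.84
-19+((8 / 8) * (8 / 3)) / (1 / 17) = 26.33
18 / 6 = 3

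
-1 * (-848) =848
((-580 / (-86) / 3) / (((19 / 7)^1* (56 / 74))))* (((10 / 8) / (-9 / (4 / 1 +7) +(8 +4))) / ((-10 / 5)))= -295075 / 4823568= -0.06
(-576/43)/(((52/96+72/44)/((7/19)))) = -1064448/469775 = -2.27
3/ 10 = 0.30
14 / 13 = 1.08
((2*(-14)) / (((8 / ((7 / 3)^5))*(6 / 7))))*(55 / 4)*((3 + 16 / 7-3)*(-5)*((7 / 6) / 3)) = 226474325 / 13122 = 17259.13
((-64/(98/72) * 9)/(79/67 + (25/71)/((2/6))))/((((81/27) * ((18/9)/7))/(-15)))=3312.86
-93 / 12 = -31 / 4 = -7.75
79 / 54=1.46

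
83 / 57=1.46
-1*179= -179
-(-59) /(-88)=-59 /88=-0.67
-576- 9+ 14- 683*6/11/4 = -14611/22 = -664.14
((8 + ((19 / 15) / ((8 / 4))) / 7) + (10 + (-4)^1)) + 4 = 3799 / 210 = 18.09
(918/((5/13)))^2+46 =142421506/25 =5696860.24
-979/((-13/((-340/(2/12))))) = -1997160/13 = -153627.69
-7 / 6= -1.17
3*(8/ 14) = 12/ 7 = 1.71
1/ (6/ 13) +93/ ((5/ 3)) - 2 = 55.97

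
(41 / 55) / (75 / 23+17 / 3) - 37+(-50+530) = 15011669 / 33880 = 443.08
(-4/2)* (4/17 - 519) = 17638/17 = 1037.53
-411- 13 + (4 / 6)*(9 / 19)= -8050 / 19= -423.68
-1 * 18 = -18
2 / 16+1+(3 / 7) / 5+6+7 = 3979 / 280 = 14.21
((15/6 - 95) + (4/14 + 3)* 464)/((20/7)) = 501.22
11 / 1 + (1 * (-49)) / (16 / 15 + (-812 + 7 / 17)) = 2286008 / 206683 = 11.06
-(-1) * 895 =895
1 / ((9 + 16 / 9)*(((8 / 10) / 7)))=315 / 388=0.81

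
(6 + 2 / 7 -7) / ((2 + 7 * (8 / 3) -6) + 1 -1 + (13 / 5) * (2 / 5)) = -375 / 8246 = -0.05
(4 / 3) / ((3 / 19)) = 76 / 9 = 8.44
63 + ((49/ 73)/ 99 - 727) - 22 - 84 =-5564741/ 7227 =-769.99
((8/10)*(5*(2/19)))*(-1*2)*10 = -160/19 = -8.42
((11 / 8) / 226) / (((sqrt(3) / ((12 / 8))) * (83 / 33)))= 0.00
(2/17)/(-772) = -1/6562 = -0.00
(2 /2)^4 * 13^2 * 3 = 507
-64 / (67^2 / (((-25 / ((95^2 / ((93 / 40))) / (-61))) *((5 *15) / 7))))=-680760 / 11343703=-0.06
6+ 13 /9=67 /9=7.44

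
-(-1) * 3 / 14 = 3 / 14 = 0.21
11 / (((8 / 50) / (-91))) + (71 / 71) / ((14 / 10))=-175155 / 28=-6255.54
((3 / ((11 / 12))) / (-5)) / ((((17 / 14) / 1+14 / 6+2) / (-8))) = 12096 / 12815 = 0.94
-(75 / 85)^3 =-0.69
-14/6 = -7/3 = -2.33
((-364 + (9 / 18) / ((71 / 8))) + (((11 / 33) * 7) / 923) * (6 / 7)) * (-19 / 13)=6382442 / 11999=531.91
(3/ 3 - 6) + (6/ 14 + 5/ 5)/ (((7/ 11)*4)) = -435/ 98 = -4.44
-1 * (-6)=6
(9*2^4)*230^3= 1752048000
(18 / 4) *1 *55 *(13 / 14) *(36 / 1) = 8273.57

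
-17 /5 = -3.40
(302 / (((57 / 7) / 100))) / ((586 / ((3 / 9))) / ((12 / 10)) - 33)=26425 / 10203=2.59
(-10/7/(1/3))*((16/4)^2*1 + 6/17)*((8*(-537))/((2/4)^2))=143314560/119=1204324.03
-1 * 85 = -85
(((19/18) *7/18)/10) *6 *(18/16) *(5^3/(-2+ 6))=3325/384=8.66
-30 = -30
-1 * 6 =-6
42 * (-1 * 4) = -168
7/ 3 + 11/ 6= 25/ 6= 4.17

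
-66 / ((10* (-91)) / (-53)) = -1749 / 455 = -3.84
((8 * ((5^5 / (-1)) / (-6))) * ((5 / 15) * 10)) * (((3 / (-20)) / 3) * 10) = -62500 / 9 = -6944.44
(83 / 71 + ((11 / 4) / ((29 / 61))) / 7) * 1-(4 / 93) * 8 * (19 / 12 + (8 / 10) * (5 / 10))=105591911 / 80424540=1.31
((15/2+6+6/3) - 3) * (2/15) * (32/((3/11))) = 1760/9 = 195.56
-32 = -32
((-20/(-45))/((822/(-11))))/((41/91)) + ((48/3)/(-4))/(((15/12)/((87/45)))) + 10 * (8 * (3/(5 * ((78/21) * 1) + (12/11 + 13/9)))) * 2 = 917364591466/55457904825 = 16.54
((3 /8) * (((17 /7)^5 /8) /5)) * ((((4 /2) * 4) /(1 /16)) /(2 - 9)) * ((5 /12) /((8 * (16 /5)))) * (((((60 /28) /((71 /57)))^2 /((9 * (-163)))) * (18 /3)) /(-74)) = -1729918272375 /44867338819346176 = -0.00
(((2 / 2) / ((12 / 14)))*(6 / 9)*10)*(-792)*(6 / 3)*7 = -86240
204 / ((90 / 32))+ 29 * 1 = 1523 / 15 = 101.53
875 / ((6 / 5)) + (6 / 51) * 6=74447 / 102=729.87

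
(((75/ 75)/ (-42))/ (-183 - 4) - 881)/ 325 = -6919373/ 2552550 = -2.71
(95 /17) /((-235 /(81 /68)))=-1539 /54332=-0.03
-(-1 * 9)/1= 9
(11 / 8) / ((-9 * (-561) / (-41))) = -41 / 3672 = -0.01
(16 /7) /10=8 /35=0.23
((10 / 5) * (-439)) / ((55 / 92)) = -80776 / 55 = -1468.65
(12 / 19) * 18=216 / 19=11.37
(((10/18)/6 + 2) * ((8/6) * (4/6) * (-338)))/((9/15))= -763880/729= -1047.85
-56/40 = -7/5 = -1.40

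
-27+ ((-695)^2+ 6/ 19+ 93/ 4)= 483021.57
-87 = -87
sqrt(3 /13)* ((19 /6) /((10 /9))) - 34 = -32.63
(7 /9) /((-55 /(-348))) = 812 /165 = 4.92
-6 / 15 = -2 / 5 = -0.40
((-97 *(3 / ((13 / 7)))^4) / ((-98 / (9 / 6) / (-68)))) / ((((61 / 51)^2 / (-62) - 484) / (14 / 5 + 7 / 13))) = 98155975783446 / 20700785882855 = 4.74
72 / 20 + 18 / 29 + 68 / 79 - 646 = -7341722 / 11455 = -640.92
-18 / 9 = -2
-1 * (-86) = 86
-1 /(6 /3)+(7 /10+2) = 11 /5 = 2.20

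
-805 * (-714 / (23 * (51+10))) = 409.67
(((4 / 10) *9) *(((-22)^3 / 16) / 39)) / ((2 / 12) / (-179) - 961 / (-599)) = -2568800718 / 67048475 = -38.31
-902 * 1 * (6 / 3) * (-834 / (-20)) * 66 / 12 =-2068737 / 5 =-413747.40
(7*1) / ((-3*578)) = -7 / 1734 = -0.00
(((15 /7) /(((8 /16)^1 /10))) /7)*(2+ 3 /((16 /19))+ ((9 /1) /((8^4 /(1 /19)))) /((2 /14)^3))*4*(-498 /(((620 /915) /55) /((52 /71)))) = -1065337703483625 /262288768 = -4061697.77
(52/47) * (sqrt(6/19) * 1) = 52 * sqrt(114)/893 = 0.62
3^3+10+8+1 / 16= 45.06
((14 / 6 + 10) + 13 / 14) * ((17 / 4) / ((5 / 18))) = 28407 / 140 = 202.91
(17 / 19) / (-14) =-17 / 266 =-0.06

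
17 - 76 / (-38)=19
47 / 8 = 5.88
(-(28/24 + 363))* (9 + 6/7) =-50255/14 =-3589.64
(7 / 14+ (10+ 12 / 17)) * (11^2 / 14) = 46101 / 476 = 96.85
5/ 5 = 1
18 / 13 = 1.38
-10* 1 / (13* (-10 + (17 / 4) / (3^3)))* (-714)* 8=-6168960 / 13819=-446.41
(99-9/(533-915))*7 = 264789/382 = 693.16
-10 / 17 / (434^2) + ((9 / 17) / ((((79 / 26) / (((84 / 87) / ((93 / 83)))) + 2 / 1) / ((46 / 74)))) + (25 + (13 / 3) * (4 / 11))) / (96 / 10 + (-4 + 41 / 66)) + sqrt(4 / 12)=sqrt(3) / 3 + 173861015373265105 / 40608765236621246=4.86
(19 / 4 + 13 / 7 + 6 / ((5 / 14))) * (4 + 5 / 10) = 29493 / 280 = 105.33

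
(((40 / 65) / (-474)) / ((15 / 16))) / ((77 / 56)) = -512 / 508365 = -0.00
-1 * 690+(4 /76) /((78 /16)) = -511282 /741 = -689.99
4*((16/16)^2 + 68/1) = 276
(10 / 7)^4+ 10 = 34010 / 2401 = 14.16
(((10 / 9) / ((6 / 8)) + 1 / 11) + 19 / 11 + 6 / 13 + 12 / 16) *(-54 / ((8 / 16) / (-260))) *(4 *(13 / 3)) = 72457840 / 33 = 2195692.12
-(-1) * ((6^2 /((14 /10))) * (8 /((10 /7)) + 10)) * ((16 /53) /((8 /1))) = 5616 /371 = 15.14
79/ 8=9.88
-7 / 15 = -0.47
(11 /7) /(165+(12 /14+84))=1 /159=0.01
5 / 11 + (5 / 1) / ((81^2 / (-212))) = 21145 / 72171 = 0.29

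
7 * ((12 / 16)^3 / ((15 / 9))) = 567 / 320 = 1.77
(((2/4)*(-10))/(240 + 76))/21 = -5/6636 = -0.00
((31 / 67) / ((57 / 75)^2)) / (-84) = -19375 / 2031708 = -0.01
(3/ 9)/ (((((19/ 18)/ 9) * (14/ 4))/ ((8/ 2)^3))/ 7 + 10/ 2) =0.07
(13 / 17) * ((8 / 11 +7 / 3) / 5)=1313 / 2805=0.47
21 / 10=2.10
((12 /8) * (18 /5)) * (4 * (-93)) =-10044 /5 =-2008.80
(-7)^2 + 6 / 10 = 49.60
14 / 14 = 1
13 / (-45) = -13 / 45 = -0.29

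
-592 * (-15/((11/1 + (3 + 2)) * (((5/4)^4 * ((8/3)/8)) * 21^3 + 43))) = 142080/1940383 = 0.07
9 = 9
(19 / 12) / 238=19 / 2856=0.01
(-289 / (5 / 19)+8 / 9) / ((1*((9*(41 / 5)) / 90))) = -493790 / 369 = -1338.18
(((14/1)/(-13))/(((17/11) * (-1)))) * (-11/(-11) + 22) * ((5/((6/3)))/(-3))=-8855/663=-13.36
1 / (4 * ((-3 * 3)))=-1 / 36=-0.03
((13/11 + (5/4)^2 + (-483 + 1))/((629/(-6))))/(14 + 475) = 84349/9022376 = 0.01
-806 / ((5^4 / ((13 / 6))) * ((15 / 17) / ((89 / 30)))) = -7926607 / 843750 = -9.39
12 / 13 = 0.92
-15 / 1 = -15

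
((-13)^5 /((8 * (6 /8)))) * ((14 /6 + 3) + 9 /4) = -33787663 /72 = -469273.10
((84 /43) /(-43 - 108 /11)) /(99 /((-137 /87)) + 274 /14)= 63294 /74096009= 0.00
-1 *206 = -206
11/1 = 11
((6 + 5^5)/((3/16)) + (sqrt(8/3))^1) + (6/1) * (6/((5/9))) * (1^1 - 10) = 2 * sqrt(6)/3 + 241732/15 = 16117.10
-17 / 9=-1.89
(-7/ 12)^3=-343/ 1728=-0.20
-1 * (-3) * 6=18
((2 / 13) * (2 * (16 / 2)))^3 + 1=34965 / 2197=15.91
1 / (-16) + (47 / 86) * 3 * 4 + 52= 40245 / 688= 58.50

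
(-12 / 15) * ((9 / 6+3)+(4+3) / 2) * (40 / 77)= -256 / 77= -3.32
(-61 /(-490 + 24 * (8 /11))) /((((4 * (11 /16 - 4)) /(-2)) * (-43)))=-2684 /5923121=-0.00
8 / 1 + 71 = 79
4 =4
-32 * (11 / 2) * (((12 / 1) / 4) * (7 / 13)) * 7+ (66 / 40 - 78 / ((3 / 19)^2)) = -3991393 / 780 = -5117.17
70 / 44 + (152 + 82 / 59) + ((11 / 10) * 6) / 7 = 7083609 / 45430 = 155.92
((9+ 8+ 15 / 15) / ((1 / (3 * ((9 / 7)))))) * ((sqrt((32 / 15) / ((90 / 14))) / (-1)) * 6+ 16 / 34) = 3888 / 119 - 1296 * sqrt(42) / 35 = -207.30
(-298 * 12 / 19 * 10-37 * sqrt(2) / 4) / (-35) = 37 * sqrt(2) / 140 +7152 / 133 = 54.15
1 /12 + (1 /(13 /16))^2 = 3241 /2028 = 1.60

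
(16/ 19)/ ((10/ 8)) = 64/ 95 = 0.67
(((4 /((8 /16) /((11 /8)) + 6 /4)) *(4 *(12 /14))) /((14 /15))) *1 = 15840 /2009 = 7.88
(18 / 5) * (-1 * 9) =-162 / 5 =-32.40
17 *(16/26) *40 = 5440/13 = 418.46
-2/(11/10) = -20/11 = -1.82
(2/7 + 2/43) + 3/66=2501/6622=0.38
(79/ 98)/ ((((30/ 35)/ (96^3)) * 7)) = 5824512/ 49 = 118867.59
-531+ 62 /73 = -38701 /73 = -530.15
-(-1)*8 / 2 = 4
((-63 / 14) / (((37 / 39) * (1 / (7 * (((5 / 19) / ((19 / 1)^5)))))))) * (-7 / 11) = 85995 / 38295347134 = 0.00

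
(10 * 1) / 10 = 1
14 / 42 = 1 / 3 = 0.33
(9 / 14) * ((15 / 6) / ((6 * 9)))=5 / 168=0.03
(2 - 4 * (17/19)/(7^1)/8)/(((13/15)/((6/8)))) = 23175/13832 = 1.68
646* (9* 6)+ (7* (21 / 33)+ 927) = 393970 / 11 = 35815.45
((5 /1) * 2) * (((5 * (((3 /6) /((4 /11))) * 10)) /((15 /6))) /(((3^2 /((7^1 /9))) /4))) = 7700 /81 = 95.06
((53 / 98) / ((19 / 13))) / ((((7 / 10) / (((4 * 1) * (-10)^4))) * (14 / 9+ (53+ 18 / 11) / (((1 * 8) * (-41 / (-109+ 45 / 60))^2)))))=2935364889600000 / 6825018660341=430.09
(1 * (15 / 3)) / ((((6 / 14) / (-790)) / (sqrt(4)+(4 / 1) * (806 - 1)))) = -29696100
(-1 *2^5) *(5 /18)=-8.89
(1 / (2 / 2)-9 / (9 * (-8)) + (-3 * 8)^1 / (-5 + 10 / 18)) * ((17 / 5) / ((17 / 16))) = 522 / 25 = 20.88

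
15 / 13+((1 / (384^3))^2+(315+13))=13719226704319217677 / 41680286785732608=329.15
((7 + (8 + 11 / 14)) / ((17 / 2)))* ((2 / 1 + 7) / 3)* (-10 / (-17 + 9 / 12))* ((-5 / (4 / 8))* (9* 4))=-8640 / 7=-1234.29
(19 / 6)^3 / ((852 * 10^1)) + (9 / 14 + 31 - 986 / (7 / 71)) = -128425763027 / 12882240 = -9969.21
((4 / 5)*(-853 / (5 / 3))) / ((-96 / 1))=853 / 200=4.26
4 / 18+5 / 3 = 17 / 9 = 1.89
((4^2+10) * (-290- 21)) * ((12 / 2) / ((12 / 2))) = -8086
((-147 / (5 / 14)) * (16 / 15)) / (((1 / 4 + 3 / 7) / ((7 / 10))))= -1075648 / 2375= -452.90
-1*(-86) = 86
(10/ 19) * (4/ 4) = 10/ 19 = 0.53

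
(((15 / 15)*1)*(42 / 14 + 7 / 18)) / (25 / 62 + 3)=1891 / 1899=1.00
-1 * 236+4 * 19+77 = -83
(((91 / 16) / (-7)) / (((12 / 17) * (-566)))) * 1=221 / 108672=0.00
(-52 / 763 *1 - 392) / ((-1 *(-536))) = -74787 / 102242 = -0.73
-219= -219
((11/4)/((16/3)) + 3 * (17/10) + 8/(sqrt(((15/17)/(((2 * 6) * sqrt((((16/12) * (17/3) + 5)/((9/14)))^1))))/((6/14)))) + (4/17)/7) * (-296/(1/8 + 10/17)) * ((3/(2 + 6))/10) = -40256 * sqrt(255) * 77518^(1/4)/16975 - 23878653/271600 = -719.81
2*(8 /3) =16 /3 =5.33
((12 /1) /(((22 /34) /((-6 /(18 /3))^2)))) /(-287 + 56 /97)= -6596 /101871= -0.06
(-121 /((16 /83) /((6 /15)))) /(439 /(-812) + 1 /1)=-2038729 /3730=-546.58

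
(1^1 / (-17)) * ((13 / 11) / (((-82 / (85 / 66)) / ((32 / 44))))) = 130 / 163713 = 0.00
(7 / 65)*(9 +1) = 14 / 13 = 1.08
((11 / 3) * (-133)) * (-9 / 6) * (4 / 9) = 2926 / 9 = 325.11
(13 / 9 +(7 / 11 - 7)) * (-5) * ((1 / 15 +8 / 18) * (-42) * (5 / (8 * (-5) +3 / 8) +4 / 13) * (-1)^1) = 10663352 / 111267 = 95.84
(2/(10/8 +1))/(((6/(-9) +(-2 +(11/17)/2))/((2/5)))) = -544/3585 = -0.15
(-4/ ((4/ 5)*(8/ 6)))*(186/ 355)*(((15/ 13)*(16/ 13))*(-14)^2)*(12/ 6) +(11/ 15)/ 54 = -10630437611/ 9719190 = -1093.76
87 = 87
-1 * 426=-426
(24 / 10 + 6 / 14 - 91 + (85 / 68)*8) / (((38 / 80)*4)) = -288 / 7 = -41.14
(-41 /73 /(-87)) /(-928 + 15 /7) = -287 /41160831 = -0.00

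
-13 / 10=-1.30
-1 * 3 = -3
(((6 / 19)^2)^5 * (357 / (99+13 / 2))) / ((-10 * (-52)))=5396606208 / 84087573725740715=0.00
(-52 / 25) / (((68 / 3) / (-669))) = 26091 / 425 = 61.39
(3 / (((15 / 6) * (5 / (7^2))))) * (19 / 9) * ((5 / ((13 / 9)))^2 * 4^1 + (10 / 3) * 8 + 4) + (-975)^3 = -35243753537399 / 38025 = -926857423.73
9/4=2.25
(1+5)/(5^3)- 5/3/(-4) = 697/1500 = 0.46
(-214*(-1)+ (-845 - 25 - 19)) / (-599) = 675 / 599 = 1.13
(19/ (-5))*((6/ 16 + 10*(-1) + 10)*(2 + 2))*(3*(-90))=1539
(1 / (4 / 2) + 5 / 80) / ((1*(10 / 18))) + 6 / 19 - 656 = -995101 / 1520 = -654.67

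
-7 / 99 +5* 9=4448 / 99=44.93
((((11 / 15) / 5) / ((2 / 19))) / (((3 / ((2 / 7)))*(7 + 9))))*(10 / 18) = 209 / 45360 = 0.00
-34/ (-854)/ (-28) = -17/ 11956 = -0.00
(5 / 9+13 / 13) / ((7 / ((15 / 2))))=5 / 3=1.67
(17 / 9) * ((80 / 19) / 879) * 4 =0.04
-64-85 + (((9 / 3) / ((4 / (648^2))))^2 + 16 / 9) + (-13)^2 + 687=892616813035 / 9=99179645892.78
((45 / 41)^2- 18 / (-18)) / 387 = 3706 / 650547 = 0.01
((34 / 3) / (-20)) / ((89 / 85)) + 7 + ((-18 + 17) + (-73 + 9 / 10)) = -66.64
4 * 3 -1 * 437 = -425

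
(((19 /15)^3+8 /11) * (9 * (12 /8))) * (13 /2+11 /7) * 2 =11576737 /19250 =601.39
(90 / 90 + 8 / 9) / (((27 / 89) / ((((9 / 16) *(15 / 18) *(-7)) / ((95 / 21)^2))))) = -1.00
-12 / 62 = -6 / 31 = -0.19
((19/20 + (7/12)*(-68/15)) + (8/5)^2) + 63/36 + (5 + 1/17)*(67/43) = 80309/7650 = 10.50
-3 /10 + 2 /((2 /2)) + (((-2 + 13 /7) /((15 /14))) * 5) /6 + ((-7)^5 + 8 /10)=-302483 /18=-16804.61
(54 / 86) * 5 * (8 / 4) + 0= 270 / 43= 6.28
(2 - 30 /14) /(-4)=1 /28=0.04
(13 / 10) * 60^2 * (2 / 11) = 9360 / 11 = 850.91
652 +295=947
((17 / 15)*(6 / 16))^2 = 289 / 1600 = 0.18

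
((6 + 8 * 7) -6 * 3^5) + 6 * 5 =-1366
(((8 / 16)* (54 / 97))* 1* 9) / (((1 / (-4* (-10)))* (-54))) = -180 / 97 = -1.86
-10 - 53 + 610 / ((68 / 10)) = 454 / 17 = 26.71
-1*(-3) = 3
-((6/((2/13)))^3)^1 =-59319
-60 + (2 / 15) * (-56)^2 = 5372 / 15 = 358.13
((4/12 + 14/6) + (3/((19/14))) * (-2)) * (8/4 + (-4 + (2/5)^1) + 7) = -180/19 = -9.47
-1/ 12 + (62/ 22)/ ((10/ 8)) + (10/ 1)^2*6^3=14257433/ 660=21602.17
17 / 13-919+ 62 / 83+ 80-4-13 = -853.95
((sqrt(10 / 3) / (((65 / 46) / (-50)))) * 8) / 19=-3680 * sqrt(30) / 741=-27.20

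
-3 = -3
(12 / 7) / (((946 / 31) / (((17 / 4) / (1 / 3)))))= 4743 / 6622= 0.72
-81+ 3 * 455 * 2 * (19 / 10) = 5106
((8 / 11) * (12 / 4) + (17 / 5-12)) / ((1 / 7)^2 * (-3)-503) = 17297 / 1355750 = 0.01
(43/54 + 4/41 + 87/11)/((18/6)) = 214387/73062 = 2.93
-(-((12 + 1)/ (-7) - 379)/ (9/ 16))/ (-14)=21328/ 441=48.36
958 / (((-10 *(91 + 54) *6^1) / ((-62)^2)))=-920638 / 2175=-423.28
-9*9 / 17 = -81 / 17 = -4.76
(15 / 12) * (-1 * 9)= -45 / 4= -11.25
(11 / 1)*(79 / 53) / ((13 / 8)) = 6952 / 689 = 10.09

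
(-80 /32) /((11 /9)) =-45 /22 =-2.05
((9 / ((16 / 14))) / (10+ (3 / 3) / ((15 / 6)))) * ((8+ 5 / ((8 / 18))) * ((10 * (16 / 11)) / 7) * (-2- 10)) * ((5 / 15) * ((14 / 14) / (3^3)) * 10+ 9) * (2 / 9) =-258650 / 351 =-736.89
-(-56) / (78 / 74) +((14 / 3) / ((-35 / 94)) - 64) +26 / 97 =-437638 / 18915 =-23.14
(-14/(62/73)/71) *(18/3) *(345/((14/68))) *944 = -4850026560/2201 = -2203555.91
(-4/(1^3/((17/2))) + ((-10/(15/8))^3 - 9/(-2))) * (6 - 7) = 9785/54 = 181.20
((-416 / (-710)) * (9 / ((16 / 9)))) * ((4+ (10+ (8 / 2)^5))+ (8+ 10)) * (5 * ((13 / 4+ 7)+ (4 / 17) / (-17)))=3289479336 / 20519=160313.82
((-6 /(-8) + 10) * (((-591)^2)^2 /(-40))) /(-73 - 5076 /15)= 5245880329323 /65824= 79695556.78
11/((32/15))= 165/32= 5.16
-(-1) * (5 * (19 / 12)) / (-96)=-95 / 1152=-0.08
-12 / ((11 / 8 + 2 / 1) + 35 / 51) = -4896 / 1657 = -2.95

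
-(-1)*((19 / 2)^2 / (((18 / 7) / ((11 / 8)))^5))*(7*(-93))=-212041350506909 / 82556485632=-2568.44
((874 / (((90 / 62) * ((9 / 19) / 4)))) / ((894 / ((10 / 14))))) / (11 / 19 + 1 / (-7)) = 9780934 / 1050003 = 9.32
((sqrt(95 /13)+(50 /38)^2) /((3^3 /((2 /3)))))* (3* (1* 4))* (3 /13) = 5000 /42237+8* sqrt(1235) /1521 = 0.30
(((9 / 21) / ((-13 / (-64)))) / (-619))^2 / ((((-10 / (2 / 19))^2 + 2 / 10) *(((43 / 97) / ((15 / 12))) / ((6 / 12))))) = 620800 / 342047855736041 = 0.00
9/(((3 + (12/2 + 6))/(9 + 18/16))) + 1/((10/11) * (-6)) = 707/120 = 5.89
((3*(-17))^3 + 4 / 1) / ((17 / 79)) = -10479113 / 17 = -616418.41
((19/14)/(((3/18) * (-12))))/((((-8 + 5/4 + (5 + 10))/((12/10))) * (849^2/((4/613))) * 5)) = -152/850563200025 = -0.00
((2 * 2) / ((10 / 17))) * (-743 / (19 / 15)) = -3988.74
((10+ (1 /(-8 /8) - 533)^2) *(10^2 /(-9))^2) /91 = 407380000 /1053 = 386875.59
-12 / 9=-4 / 3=-1.33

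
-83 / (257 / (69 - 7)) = -5146 / 257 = -20.02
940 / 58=470 / 29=16.21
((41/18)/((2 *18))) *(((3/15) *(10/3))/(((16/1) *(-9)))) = -41/139968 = -0.00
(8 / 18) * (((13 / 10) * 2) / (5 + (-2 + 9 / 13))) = 169 / 540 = 0.31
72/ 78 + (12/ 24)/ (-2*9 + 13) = 107/ 130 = 0.82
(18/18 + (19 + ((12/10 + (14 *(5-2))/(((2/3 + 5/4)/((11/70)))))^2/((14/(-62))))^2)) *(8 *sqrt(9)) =1879538474865504/8570130625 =219312.70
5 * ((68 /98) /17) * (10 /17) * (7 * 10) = 8.40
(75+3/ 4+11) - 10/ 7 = 2389/ 28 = 85.32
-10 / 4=-5 / 2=-2.50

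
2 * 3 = 6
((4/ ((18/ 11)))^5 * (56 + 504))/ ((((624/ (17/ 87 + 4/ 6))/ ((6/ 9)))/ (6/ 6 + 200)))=9047.97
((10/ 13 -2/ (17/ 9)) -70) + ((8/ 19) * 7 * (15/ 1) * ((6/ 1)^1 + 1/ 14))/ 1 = 831954/ 4199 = 198.13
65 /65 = 1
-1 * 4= -4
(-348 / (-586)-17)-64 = -23559 / 293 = -80.41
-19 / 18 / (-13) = 19 / 234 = 0.08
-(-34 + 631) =-597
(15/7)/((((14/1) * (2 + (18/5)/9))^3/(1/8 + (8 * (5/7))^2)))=0.00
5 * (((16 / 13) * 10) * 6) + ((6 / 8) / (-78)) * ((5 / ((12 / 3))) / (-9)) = 1382405 / 3744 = 369.23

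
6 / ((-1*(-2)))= 3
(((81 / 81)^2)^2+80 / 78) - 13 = -428 / 39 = -10.97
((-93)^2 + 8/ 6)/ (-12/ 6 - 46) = -25951/ 144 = -180.22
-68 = -68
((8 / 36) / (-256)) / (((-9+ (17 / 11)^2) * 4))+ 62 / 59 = 228563939 / 217497600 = 1.05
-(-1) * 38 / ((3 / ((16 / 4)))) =152 / 3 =50.67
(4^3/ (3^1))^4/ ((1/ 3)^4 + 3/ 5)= 10485760/ 31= 338250.32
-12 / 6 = -2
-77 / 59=-1.31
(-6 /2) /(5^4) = -3 /625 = -0.00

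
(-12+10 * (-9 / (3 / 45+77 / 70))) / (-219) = 208 / 511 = 0.41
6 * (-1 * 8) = -48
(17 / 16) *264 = 561 / 2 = 280.50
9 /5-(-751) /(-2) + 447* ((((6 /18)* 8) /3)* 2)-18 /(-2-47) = 421.33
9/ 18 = 0.50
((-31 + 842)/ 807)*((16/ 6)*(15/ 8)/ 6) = 4055/ 4842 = 0.84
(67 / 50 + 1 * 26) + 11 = 38.34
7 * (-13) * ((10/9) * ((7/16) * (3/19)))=-3185/456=-6.98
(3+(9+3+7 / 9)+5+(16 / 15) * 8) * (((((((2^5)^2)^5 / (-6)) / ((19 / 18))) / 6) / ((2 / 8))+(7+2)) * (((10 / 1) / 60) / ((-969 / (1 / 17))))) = 2970123954250616563 / 84506490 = 35146696475.63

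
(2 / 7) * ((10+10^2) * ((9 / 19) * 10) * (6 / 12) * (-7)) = -9900 / 19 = -521.05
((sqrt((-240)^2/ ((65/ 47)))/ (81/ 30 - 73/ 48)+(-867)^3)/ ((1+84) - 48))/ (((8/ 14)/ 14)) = -31934003787/ 74+282240* sqrt(3055)/ 136123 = -431540477.11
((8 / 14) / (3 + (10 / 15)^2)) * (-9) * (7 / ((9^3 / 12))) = -16 / 93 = -0.17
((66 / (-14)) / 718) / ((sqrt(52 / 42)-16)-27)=33 * sqrt(546) / 195023878 + 4257 / 27860554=0.00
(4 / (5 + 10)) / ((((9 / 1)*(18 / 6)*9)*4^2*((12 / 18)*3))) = 0.00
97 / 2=48.50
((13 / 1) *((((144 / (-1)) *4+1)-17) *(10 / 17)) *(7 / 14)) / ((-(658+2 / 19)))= 91390 / 26571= 3.44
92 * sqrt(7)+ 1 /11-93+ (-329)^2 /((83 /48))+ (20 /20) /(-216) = 92 * sqrt(7)+ 12326346239 /197208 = 62747.70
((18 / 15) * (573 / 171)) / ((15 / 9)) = 1146 / 475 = 2.41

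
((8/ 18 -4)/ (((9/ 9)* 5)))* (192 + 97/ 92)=-142088/ 1035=-137.28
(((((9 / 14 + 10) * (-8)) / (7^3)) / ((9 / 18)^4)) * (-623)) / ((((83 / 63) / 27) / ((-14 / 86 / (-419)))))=206235072 / 10467877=19.70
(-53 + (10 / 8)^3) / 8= -3267 / 512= -6.38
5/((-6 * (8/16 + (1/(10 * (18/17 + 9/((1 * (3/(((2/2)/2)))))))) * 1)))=-725/469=-1.55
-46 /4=-11.50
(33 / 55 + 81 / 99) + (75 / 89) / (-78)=179117 / 127270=1.41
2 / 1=2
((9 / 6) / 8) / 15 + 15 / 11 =1211 / 880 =1.38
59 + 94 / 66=60.42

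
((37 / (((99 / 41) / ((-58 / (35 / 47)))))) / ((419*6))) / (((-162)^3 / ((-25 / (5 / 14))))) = -2067671 / 264536449452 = -0.00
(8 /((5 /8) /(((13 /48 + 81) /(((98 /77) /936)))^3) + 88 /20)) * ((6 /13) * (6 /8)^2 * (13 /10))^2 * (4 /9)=379651173281434206009 /4124605339353855846320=0.09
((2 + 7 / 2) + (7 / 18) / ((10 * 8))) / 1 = 7927 / 1440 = 5.50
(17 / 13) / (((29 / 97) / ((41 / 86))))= 67609 / 32422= 2.09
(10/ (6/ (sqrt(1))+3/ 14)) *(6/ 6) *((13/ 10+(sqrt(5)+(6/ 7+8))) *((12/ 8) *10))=299.15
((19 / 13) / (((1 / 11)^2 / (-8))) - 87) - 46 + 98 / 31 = -622477 / 403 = -1544.61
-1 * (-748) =748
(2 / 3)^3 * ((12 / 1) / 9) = 32 / 81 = 0.40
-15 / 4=-3.75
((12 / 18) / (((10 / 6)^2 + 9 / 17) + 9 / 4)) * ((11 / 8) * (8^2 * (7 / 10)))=125664 / 17005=7.39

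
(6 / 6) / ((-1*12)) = -0.08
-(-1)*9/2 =9/2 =4.50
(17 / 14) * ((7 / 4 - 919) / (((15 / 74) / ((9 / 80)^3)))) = -560795643 / 71680000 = -7.82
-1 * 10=-10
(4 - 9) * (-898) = 4490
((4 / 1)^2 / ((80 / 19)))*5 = 19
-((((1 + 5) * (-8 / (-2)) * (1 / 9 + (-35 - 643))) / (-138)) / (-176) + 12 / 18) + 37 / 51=112825 / 154836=0.73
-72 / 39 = -24 / 13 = -1.85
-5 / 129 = -0.04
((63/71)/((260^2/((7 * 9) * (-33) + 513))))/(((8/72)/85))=-7547337/479960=-15.72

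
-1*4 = -4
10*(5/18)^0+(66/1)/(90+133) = 2296/223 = 10.30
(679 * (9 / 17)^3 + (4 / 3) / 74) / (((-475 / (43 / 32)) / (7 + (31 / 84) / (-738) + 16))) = -673830143171077 / 102772985898240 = -6.56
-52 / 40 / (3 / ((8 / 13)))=-4 / 15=-0.27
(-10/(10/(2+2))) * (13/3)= -52/3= -17.33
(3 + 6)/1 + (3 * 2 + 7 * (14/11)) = 263/11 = 23.91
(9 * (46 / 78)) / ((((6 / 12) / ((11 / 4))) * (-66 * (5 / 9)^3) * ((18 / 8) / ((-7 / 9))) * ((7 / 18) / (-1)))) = -3726 / 1625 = -2.29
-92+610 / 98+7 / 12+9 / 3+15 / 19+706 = 6978001 / 11172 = 624.60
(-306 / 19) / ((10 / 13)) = -1989 / 95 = -20.94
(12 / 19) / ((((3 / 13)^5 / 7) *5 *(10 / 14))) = 72773428 / 38475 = 1891.45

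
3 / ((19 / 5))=0.79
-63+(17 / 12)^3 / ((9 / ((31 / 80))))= -78229777 / 1244160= -62.88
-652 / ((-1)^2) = -652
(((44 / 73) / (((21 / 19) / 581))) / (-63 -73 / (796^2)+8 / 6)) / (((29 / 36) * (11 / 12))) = -1726639082496 / 248153001943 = -6.96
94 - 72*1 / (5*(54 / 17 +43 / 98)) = 2710858 / 30115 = 90.02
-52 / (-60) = 13 / 15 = 0.87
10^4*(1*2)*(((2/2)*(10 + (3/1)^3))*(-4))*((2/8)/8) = -92500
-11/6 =-1.83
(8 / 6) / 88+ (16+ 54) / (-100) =-113 / 165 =-0.68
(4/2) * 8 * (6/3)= 32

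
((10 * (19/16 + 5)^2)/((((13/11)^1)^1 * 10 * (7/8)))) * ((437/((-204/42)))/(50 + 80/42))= -989381547/15416960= -64.17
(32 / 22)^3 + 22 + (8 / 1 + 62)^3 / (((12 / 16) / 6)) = 3652297378 / 1331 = 2744025.08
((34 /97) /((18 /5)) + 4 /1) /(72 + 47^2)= 3577 /1991313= 0.00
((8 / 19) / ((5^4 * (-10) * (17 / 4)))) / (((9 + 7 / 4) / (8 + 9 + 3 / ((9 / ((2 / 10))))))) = -16384 / 651046875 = -0.00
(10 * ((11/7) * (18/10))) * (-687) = -19432.29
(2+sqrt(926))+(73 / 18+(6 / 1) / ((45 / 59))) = 1253 / 90+sqrt(926) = 44.35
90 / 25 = 18 / 5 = 3.60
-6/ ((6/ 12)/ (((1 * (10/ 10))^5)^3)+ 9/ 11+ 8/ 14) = -308/ 97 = -3.18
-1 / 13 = -0.08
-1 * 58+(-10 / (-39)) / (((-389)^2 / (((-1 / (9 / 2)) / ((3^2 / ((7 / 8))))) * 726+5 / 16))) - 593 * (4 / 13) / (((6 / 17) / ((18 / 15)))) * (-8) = 4904.95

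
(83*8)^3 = 292754944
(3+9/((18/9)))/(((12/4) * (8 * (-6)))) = -5/96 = -0.05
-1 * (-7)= 7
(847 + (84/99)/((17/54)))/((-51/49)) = -7785757/9537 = -816.37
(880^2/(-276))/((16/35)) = -423500/69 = -6137.68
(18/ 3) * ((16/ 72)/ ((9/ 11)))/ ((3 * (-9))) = -44/ 729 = -0.06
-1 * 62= -62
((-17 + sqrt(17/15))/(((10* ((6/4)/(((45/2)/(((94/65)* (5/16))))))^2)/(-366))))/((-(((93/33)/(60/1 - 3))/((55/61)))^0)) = -1514185920/2209 + 5937984* sqrt(255)/2209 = -642536.86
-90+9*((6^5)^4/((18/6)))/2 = 5484237660094374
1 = 1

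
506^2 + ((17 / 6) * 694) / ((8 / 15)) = 2077783 / 8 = 259722.88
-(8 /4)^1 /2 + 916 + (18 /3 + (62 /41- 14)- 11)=36798 /41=897.51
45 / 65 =9 / 13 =0.69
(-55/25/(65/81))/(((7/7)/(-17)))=15147/325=46.61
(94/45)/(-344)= -47/7740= -0.01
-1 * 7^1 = -7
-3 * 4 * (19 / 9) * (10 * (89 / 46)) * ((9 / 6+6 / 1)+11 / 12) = -853955 / 207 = -4125.39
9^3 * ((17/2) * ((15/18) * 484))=2499255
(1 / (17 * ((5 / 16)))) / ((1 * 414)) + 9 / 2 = 4.50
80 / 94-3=-101 / 47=-2.15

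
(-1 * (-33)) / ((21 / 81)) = 891 / 7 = 127.29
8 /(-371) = -8 /371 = -0.02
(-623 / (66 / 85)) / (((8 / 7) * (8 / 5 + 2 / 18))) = -794325 / 1936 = -410.29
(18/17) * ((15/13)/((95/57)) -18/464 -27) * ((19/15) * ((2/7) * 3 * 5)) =-13587831/89726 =-151.44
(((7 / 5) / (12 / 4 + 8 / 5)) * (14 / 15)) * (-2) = -196 / 345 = -0.57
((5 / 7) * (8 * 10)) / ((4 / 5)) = 500 / 7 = 71.43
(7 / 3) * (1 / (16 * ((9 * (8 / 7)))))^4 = 0.00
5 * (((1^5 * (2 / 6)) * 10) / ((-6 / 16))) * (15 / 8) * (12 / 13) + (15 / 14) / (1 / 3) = -13415 / 182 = -73.71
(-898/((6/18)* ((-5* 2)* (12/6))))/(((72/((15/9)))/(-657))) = -32777/16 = -2048.56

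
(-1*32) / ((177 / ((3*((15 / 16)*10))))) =-300 / 59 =-5.08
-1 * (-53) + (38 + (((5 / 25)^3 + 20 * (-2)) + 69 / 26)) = 174401 / 3250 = 53.66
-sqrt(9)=-3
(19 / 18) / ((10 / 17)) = 323 / 180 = 1.79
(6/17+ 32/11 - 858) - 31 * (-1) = -154039/187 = -823.74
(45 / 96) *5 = 2.34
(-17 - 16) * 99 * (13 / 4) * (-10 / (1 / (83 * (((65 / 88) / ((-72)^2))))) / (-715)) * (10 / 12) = -26975 / 18432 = -1.46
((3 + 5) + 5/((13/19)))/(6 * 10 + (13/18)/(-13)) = 0.26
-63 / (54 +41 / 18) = -1134 / 1013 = -1.12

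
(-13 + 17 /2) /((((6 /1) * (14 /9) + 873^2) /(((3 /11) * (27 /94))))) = -2187 /4728306220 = -0.00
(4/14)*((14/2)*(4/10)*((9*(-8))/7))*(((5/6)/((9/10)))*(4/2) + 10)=-2048/21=-97.52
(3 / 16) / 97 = 3 / 1552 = 0.00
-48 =-48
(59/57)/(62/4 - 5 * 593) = -118/336243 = -0.00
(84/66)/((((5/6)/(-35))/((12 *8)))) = -56448/11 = -5131.64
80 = 80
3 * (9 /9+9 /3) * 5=60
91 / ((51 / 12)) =364 / 17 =21.41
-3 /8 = -0.38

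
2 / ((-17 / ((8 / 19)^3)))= -1024 / 116603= -0.01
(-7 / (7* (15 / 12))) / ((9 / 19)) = -76 / 45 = -1.69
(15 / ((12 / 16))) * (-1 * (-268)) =5360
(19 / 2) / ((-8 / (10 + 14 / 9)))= -247 / 18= -13.72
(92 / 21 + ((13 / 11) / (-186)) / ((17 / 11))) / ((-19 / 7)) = -96877 / 60078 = -1.61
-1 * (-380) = 380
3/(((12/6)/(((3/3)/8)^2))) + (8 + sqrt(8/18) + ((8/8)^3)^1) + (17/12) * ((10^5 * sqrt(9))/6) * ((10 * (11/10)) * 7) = 2094403721/384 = 5454176.36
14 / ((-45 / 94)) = -1316 / 45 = -29.24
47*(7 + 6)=611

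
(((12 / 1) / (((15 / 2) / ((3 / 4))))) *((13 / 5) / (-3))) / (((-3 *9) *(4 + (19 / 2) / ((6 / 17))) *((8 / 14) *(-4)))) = -13 / 23850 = -0.00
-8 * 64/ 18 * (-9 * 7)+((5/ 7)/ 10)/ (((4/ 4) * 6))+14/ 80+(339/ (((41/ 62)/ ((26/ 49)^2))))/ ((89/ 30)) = 1935364892059/ 1051349880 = 1840.84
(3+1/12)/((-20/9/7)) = -777/80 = -9.71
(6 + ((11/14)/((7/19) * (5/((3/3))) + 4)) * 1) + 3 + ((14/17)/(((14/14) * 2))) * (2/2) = 252193/26418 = 9.55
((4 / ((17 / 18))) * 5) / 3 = 120 / 17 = 7.06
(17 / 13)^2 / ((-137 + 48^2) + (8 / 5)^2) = 7225 / 9166391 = 0.00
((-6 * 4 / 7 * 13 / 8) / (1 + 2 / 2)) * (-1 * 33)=1287 / 14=91.93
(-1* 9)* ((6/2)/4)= -27/4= -6.75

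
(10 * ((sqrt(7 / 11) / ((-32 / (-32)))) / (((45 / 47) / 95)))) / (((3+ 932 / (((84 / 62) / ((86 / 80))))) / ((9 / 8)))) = 468825 * sqrt(77) / 3430339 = 1.20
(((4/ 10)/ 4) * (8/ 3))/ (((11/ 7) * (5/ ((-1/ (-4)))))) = 0.01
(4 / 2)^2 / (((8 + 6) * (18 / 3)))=1 / 21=0.05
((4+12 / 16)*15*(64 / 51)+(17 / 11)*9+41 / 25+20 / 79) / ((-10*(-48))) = 4857271 / 22159500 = 0.22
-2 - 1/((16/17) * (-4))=-111/64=-1.73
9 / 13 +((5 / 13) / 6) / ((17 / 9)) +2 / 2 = 763 / 442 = 1.73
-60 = -60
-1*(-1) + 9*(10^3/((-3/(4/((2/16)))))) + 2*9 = -95981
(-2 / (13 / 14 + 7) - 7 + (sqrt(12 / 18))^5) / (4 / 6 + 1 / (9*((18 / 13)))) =-43470 / 4477 + 24*sqrt(6) / 121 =-9.22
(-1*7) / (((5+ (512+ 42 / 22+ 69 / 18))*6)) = -77 / 34501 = -0.00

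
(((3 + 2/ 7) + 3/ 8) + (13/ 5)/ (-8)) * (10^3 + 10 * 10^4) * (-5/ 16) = -5895875/ 56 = -105283.48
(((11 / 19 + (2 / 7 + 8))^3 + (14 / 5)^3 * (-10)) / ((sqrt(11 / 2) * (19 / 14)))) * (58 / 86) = 101.09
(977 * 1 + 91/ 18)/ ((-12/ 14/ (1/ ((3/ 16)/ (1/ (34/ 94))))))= -23262932/ 1377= -16893.92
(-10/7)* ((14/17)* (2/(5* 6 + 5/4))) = -32/425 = -0.08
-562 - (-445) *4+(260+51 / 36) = 17753 / 12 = 1479.42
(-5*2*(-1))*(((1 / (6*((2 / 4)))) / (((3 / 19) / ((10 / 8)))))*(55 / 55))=475 / 18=26.39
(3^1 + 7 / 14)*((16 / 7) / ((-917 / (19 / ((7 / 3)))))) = -456 / 6419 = -0.07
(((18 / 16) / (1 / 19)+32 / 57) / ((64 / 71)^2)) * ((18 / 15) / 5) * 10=64.79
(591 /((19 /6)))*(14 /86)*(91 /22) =1129401 /8987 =125.67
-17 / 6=-2.83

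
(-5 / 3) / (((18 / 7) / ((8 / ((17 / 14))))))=-4.27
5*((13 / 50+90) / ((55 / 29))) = 130877 / 550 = 237.96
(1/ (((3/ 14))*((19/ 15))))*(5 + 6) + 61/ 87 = 68149/ 1653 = 41.23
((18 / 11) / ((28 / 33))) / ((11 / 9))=243 / 154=1.58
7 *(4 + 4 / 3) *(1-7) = -224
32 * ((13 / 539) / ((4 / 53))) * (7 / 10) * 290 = 159848 / 77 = 2075.95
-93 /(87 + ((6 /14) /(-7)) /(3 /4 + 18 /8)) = -4557 /4262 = -1.07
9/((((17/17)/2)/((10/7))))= 180/7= 25.71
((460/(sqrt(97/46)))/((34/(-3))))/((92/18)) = -135*sqrt(4462)/1649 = -5.47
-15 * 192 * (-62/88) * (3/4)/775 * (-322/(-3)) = 11592/55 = 210.76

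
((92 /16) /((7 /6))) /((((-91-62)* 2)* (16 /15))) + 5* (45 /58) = 853465 /220864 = 3.86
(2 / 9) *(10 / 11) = 20 / 99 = 0.20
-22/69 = -0.32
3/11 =0.27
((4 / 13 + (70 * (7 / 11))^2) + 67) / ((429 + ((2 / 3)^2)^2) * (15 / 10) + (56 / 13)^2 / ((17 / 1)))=38513106450 / 12105951869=3.18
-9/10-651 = -6519/10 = -651.90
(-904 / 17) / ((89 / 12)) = -10848 / 1513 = -7.17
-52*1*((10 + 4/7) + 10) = -7488/7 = -1069.71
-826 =-826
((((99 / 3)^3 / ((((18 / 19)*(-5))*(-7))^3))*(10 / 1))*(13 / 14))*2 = 118681277 / 6482700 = 18.31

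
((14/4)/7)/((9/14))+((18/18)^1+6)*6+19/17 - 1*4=6104/153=39.90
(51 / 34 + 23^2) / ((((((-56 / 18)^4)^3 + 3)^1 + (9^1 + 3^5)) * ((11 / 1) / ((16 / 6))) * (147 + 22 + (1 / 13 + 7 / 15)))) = 77911011933648660 / 84477240098409171885641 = 0.00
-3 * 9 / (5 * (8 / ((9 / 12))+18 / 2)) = -81 / 295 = -0.27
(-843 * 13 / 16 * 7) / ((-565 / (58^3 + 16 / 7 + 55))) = 1656197.06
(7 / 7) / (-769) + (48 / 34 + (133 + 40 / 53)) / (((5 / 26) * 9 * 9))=162306959 / 18707463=8.68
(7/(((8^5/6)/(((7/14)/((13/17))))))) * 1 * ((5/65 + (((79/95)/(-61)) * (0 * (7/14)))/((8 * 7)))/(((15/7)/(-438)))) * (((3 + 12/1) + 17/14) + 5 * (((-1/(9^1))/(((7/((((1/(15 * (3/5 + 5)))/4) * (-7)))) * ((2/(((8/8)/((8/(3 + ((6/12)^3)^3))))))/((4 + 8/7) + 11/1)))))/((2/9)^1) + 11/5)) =-1302523166957/3629247365120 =-0.36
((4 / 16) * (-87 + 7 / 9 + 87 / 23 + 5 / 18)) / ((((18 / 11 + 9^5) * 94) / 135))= -1870825 / 3744912624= -0.00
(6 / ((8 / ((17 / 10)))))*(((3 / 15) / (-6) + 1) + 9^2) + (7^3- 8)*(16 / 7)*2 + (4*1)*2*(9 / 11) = 50588431 / 30800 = 1642.48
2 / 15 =0.13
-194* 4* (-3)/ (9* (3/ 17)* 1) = 1465.78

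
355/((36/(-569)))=-201995/36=-5610.97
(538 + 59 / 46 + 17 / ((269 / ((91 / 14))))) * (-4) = -13356332 / 6187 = -2158.77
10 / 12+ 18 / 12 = 7 / 3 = 2.33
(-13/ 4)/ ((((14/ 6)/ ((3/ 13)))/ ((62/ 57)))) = -93/ 266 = -0.35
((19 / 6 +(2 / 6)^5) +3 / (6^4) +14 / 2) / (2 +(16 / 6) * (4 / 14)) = 276871 / 75168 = 3.68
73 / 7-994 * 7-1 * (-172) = -47429 / 7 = -6775.57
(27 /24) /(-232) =-9 /1856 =-0.00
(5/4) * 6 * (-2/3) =-5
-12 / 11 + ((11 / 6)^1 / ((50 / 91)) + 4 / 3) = 3.58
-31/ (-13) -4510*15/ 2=-439694/ 13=-33822.62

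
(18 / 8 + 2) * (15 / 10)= 51 / 8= 6.38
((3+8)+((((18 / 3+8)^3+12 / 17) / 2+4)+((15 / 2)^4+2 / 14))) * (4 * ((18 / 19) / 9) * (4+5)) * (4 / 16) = 77995503 / 18088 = 4312.00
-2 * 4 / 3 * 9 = -24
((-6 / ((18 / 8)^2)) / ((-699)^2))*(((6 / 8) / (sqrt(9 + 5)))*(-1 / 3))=4*sqrt(14) / 92345589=0.00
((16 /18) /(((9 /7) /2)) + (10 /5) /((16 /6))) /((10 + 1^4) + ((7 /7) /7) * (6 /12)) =4837 /25110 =0.19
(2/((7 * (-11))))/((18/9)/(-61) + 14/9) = -549/32186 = -0.02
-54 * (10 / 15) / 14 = -2.57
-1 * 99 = -99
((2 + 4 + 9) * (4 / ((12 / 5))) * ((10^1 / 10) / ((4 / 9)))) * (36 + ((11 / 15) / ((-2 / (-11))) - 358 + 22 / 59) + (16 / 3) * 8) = -7299315 / 472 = -15464.65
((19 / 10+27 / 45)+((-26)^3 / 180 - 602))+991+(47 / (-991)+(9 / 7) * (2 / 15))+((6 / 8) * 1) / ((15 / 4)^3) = 4588728409 / 15608250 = 293.99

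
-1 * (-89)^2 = -7921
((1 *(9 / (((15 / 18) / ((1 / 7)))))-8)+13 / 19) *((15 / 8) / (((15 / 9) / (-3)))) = 103653 / 5320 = 19.48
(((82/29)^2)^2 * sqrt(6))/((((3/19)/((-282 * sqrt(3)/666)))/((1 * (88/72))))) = -444119204848 * sqrt(2)/706573719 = -888.91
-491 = -491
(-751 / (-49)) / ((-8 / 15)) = -11265 / 392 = -28.74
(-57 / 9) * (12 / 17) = -76 / 17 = -4.47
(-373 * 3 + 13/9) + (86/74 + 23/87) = -10778458/9657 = -1116.13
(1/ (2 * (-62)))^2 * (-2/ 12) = -0.00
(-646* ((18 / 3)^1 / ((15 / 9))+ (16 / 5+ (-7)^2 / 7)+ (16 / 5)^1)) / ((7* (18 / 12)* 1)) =-21964 / 21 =-1045.90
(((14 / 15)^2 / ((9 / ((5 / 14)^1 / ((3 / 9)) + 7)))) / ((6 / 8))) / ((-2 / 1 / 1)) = -3164 / 6075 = -0.52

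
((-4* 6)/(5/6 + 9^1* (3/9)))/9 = -16/23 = -0.70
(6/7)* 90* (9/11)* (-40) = -194400/77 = -2524.68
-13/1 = -13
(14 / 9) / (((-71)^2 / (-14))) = -196 / 45369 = -0.00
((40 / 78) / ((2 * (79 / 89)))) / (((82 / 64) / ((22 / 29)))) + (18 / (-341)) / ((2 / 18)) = -379799098 / 1249188369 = -0.30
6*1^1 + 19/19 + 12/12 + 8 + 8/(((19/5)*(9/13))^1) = 3256/171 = 19.04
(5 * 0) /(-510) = 0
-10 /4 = -5 /2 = -2.50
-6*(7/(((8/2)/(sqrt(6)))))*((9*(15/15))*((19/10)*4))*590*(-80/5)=6779808*sqrt(6)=16607070.15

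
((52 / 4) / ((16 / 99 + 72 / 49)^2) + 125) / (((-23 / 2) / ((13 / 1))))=-105701525969 / 719897056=-146.83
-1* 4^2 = -16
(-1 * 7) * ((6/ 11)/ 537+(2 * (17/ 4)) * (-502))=58812047/ 1969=29868.99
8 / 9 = 0.89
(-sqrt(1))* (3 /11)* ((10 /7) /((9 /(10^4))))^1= -100000 /231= -432.90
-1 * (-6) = 6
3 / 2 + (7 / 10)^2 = 199 / 100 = 1.99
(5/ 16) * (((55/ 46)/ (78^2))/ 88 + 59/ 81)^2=1077124042527245/ 6496494119092224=0.17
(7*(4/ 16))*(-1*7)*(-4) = 49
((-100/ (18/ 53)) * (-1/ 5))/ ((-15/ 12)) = -424/ 9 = -47.11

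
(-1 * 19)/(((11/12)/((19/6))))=-722/11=-65.64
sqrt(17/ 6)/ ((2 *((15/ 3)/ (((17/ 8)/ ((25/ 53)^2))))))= 47753 *sqrt(102)/ 300000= 1.61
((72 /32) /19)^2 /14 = 81 /80864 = 0.00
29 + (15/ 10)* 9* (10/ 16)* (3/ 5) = 545/ 16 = 34.06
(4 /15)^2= 16 /225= 0.07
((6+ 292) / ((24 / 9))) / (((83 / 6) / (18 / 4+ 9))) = 109.06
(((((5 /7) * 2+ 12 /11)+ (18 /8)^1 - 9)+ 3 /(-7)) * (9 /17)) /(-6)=615 /1496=0.41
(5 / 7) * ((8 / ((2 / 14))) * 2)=80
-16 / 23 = -0.70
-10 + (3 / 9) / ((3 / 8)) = -82 / 9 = -9.11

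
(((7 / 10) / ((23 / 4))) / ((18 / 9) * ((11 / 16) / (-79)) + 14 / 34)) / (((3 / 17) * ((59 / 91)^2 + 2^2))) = 21175113232 / 53507907825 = 0.40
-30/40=-3/4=-0.75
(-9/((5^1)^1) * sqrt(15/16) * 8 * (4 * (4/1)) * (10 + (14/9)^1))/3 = -3328 * sqrt(15)/15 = -859.29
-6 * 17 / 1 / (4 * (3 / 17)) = -289 / 2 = -144.50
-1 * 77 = -77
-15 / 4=-3.75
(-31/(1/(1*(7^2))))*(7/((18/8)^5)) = -10888192/59049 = -184.39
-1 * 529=-529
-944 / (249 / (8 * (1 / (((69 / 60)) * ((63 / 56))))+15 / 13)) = -18639280 / 670059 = -27.82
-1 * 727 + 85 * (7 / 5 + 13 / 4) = -1327 / 4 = -331.75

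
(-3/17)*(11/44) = -3/68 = -0.04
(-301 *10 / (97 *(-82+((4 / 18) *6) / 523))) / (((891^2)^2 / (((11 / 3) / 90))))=157423 / 6435105453271297242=0.00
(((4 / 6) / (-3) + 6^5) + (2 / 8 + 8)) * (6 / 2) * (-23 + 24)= 280225 / 12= 23352.08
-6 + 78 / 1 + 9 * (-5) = 27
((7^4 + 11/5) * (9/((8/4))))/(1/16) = 865152/5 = 173030.40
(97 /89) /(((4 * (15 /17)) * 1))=1649 /5340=0.31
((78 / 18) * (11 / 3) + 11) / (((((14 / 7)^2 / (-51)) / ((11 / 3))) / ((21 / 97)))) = -158389 / 582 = -272.15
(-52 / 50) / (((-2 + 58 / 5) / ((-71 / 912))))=923 / 109440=0.01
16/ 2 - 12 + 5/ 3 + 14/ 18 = -14/ 9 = -1.56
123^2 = 15129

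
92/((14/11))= 506/7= 72.29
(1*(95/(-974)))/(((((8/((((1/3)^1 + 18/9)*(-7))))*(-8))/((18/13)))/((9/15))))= -8379/405184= -0.02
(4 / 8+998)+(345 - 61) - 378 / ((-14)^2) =8964 / 7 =1280.57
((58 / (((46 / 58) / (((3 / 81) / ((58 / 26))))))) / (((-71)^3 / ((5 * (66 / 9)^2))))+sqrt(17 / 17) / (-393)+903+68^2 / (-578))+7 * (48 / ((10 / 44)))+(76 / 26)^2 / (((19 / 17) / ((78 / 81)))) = 40551705787106374 / 17033104390185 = 2380.76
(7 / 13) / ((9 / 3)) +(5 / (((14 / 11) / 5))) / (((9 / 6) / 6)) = 21499 / 273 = 78.75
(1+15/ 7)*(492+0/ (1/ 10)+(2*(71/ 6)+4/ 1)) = 1633.24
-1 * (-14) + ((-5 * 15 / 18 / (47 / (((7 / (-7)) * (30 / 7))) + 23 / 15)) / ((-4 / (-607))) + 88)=191339 / 1132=169.03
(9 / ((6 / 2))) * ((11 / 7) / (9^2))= 11 / 189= 0.06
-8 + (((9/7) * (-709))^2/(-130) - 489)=-43883051/6370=-6889.02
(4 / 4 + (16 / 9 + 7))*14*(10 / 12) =3080 / 27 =114.07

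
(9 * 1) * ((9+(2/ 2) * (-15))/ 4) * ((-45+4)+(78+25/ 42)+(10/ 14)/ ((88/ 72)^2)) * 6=-5224203/ 1694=-3083.95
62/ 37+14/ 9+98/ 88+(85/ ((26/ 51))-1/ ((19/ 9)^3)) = 223367165773/ 1306474884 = 170.97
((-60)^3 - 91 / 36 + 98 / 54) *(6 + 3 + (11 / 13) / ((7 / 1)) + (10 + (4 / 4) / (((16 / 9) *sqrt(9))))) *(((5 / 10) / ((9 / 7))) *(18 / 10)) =-218607409567 / 74880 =-2919436.56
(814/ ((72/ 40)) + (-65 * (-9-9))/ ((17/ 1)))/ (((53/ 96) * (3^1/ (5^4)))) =196621.04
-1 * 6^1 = -6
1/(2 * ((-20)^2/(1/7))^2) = 1/15680000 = 0.00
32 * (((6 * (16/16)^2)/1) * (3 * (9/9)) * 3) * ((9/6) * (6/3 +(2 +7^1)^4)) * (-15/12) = -21264120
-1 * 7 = -7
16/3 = 5.33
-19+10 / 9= -161 / 9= -17.89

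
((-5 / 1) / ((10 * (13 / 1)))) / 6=-1 / 156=-0.01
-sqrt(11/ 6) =-sqrt(66)/ 6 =-1.35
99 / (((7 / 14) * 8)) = 99 / 4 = 24.75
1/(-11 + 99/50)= -50/451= -0.11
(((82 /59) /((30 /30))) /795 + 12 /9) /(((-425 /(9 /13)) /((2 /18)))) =-20874 /86383375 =-0.00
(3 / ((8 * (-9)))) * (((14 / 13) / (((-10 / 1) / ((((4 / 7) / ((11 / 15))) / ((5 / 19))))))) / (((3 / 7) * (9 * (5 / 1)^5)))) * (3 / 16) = 133 / 643500000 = 0.00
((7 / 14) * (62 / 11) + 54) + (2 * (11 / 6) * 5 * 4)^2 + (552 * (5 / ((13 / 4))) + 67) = 8173514 / 1287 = 6350.83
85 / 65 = 17 / 13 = 1.31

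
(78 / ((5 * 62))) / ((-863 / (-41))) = 1599 / 133765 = 0.01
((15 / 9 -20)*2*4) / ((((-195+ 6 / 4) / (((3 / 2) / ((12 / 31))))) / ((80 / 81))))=272800 / 94041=2.90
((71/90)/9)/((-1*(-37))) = 71/29970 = 0.00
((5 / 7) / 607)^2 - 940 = -16970760915 / 18054001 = -940.00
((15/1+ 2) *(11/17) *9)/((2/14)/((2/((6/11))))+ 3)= 32.58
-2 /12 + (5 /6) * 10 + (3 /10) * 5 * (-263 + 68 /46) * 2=-107143 /138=-776.40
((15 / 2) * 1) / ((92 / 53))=795 / 184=4.32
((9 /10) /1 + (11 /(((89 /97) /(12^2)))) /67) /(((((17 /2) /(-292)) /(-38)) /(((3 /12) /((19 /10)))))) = 4580.43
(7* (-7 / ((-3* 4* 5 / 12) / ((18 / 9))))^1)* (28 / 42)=13.07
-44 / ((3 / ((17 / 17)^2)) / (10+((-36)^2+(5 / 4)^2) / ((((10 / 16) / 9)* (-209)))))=1164.55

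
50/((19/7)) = 350/19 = 18.42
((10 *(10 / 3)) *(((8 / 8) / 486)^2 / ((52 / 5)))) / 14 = 125 / 128963016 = 0.00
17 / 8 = 2.12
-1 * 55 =-55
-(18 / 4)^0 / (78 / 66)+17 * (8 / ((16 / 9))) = 1967 / 26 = 75.65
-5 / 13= -0.38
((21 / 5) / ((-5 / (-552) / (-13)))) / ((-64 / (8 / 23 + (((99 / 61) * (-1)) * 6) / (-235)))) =52556049 / 1433500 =36.66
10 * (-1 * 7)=-70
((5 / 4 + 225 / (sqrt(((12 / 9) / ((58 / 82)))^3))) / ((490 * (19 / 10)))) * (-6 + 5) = -19575 * sqrt(3567) / 12520088 - 5 / 3724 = -0.09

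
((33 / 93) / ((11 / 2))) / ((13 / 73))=146 / 403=0.36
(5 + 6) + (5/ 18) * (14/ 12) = 11.32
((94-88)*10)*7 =420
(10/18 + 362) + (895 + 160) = 12758/9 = 1417.56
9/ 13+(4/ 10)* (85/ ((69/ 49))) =22279/ 897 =24.84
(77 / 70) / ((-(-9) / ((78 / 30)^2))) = 1859 / 2250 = 0.83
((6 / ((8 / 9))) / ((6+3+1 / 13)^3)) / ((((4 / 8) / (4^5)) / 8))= 30371328 / 205379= 147.88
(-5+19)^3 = 2744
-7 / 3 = -2.33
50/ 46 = 25/ 23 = 1.09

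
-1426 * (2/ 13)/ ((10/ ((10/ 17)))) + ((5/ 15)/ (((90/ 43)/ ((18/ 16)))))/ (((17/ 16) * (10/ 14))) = -209987/ 16575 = -12.67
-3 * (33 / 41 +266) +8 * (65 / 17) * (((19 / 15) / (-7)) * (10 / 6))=-35552087 / 43911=-809.64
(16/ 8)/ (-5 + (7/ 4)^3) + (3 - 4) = 105/ 23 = 4.57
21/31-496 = -495.32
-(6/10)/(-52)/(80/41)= 123/20800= 0.01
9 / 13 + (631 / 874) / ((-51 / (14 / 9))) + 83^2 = 6889.67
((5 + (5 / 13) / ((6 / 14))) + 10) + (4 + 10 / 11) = 20.81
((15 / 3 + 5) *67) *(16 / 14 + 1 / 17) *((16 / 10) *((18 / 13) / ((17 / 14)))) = 424512 / 289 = 1468.90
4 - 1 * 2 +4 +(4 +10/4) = 25/2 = 12.50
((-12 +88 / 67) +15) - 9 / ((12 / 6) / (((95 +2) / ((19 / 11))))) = -632419 / 2546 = -248.40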